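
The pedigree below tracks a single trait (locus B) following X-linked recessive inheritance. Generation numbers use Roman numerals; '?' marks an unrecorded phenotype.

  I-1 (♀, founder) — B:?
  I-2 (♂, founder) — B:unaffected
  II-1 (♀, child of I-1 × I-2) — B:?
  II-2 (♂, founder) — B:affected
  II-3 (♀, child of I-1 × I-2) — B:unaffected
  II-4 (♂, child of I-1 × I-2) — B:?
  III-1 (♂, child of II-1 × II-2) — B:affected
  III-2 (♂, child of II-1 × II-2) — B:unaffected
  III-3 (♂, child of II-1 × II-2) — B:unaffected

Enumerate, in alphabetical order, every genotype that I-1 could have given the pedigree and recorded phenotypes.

B/I-1 ? ·: X^BX^b|X^bX^b
B/I-2 un ·: X^BY
B/II-1 ? I-1×I-2: X^BX^b
B/II-2 aff ·: X^bY
B/II-3 un I-1×I-2: X^BX^B|X^BX^b
B/II-4 ? I-1×I-2: X^BY|X^bY
B/III-1 aff II-1×II-2: X^bY
B/III-2 un II-1×II-2: X^BY
B/III-3 un II-1×II-2: X^BY
⇒ B over [I-1,I-2,II-1,II-2,II-3,II-4,III-1,III-2,III-3]: 5 consistent

I-1 ∈ {X^BX^b, X^bX^b}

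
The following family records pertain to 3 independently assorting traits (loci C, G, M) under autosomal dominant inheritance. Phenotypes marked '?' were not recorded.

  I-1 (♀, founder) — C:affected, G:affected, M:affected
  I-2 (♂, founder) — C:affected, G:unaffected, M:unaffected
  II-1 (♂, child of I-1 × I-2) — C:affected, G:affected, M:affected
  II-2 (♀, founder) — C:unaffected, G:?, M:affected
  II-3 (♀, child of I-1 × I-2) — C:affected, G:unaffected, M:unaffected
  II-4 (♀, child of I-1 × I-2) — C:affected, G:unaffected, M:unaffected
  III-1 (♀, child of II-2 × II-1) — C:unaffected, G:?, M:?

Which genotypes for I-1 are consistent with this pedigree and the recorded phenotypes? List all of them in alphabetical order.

C/I-1 aff ·: Cc|CC
C/I-2 aff ·: Cc|CC
C/II-1 aff I-1×I-2: Cc
C/II-2 un ·: cc
C/II-3 aff I-1×I-2: Cc|CC
C/II-4 aff I-1×I-2: Cc|CC
C/III-1 un II-2×II-1: cc
⇒ C over [I-1,I-2,II-1,II-2,II-3,II-4,III-1]: 12 consistent
G/I-1 aff ·: Gg
G/I-2 un ·: gg
G/II-1 aff I-1×I-2: Gg
G/II-2 ? ·: gg|Gg|GG
G/II-3 un I-1×I-2: gg
G/II-4 un I-1×I-2: gg
G/III-1 ? II-2×II-1: gg|Gg|GG
⇒ G over [I-1,I-2,II-1,II-2,II-3,II-4,III-1]: 7 consistent
M/I-1 aff ·: Mm
M/I-2 un ·: mm
M/II-1 aff I-1×I-2: Mm
M/II-2 aff ·: Mm|MM
M/II-3 un I-1×I-2: mm
M/II-4 un I-1×I-2: mm
M/III-1 ? II-2×II-1: mm|Mm|MM
⇒ M over [I-1,I-2,II-1,II-2,II-3,II-4,III-1]: 5 consistent

I-1 ∈ {CC Gg Mm, Cc Gg Mm}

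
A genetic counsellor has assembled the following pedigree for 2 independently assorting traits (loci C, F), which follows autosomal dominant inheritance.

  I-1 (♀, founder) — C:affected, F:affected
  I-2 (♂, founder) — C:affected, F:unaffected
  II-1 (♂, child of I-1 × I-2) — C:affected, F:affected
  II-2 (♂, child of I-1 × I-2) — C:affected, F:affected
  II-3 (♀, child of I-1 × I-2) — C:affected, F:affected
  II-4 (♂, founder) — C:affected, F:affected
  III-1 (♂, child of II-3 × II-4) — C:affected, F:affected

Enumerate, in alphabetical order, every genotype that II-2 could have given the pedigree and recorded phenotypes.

C/I-1 aff ·: Cc|CC
C/I-2 aff ·: Cc|CC
C/II-1 aff I-1×I-2: Cc|CC
C/II-2 aff I-1×I-2: Cc|CC
C/II-3 aff I-1×I-2: Cc|CC
C/II-4 aff ·: Cc|CC
C/III-1 aff II-3×II-4: Cc|CC
⇒ C over [I-1,I-2,II-1,II-2,II-3,II-4,III-1]: 87 consistent
F/I-1 aff ·: Ff|FF
F/I-2 un ·: ff
F/II-1 aff I-1×I-2: Ff
F/II-2 aff I-1×I-2: Ff
F/II-3 aff I-1×I-2: Ff
F/II-4 aff ·: Ff|FF
F/III-1 aff II-3×II-4: Ff|FF
⇒ F over [I-1,I-2,II-1,II-2,II-3,II-4,III-1]: 8 consistent

II-2 ∈ {CC Ff, Cc Ff}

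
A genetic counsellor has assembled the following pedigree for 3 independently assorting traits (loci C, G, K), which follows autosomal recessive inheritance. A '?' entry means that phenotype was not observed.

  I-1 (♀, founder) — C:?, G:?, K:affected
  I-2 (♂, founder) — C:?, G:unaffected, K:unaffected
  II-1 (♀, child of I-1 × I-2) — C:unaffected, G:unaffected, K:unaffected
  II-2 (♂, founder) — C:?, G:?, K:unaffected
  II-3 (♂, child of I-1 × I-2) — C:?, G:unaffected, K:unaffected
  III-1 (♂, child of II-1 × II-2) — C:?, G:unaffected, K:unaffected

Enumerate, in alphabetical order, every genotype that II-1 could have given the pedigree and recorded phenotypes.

C/I-1 ? ·: CC|Cc|cc
C/I-2 ? ·: CC|Cc|cc
C/II-1 un I-1×I-2: CC|Cc
C/II-2 ? ·: CC|Cc|cc
C/II-3 ? I-1×I-2: CC|Cc|cc
C/III-1 ? II-1×II-2: CC|Cc|cc
⇒ C over [I-1,I-2,II-1,II-2,II-3,III-1]: 123 consistent
G/I-1 ? ·: GG|Gg|gg
G/I-2 un ·: GG|Gg
G/II-1 un I-1×I-2: GG|Gg
G/II-2 ? ·: GG|Gg|gg
G/II-3 un I-1×I-2: GG|Gg
G/III-1 un II-1×II-2: GG|Gg
⇒ G over [I-1,I-2,II-1,II-2,II-3,III-1]: 68 consistent
K/I-1 aff ·: kk
K/I-2 un ·: KK|Kk
K/II-1 un I-1×I-2: Kk
K/II-2 un ·: KK|Kk
K/II-3 un I-1×I-2: Kk
K/III-1 un II-1×II-2: KK|Kk
⇒ K over [I-1,I-2,II-1,II-2,II-3,III-1]: 8 consistent

II-1 ∈ {CC GG Kk, CC Gg Kk, Cc GG Kk, Cc Gg Kk}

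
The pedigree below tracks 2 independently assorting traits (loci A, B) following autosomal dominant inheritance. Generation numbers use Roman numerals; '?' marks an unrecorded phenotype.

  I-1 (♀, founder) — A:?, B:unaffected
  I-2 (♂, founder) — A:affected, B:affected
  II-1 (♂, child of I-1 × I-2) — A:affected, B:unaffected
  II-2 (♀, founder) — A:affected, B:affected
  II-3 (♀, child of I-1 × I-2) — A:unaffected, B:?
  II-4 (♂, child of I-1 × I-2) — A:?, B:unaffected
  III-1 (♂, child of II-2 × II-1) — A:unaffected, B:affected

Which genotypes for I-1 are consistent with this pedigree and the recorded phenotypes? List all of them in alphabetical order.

I-1 ∈ {Aa bb, aa bb}

A/I-1 ? ·: aa|Aa
A/I-2 aff ·: Aa
A/II-1 aff I-1×I-2: Aa
A/II-2 aff ·: Aa
A/II-3 un I-1×I-2: aa
A/II-4 ? I-1×I-2: aa|Aa|AA
A/III-1 un II-2×II-1: aa
⇒ A over [I-1,I-2,II-1,II-2,II-3,II-4,III-1]: 5 consistent
B/I-1 un ·: bb
B/I-2 aff ·: Bb
B/II-1 un I-1×I-2: bb
B/II-2 aff ·: Bb|BB
B/II-3 ? I-1×I-2: bb|Bb
B/II-4 un I-1×I-2: bb
B/III-1 aff II-2×II-1: Bb
⇒ B over [I-1,I-2,II-1,II-2,II-3,II-4,III-1]: 4 consistent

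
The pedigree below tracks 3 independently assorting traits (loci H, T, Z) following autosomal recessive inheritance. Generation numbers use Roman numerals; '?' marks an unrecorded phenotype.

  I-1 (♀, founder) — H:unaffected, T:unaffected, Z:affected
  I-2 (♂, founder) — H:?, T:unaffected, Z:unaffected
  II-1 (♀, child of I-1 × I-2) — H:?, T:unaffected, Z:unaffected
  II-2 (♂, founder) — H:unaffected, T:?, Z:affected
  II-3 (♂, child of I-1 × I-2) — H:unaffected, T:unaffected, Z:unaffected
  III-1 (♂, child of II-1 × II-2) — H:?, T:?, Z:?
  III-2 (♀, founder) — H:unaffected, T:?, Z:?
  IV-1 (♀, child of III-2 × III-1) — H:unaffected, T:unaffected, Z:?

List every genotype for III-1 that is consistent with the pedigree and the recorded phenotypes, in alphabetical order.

H/I-1 un ·: HH|Hh
H/I-2 ? ·: HH|Hh|hh
H/II-1 ? I-1×I-2: HH|Hh|hh
H/II-2 un ·: HH|Hh
H/II-3 un I-1×I-2: HH|Hh
H/III-1 ? II-1×II-2: HH|Hh|hh
H/III-2 un ·: HH|Hh
H/IV-1 un III-2×III-1: HH|Hh
⇒ H over [I-1,I-2,II-1,II-2,II-3,III-1,III-2,IV-1]: 228 consistent
T/I-1 un ·: TT|Tt
T/I-2 un ·: TT|Tt
T/II-1 un I-1×I-2: TT|Tt
T/II-2 ? ·: TT|Tt|tt
T/II-3 un I-1×I-2: TT|Tt
T/III-1 ? II-1×II-2: TT|Tt|tt
T/III-2 ? ·: TT|Tt|tt
T/IV-1 un III-2×III-1: TT|Tt
⇒ T over [I-1,I-2,II-1,II-2,II-3,III-1,III-2,IV-1]: 288 consistent
Z/I-1 aff ·: zz
Z/I-2 un ·: ZZ|Zz
Z/II-1 un I-1×I-2: Zz
Z/II-2 aff ·: zz
Z/II-3 un I-1×I-2: Zz
Z/III-1 ? II-1×II-2: Zz|zz
Z/III-2 ? ·: ZZ|Zz|zz
Z/IV-1 ? III-2×III-1: ZZ|Zz|zz
⇒ Z over [I-1,I-2,II-1,II-2,II-3,III-1,III-2,IV-1]: 22 consistent

III-1 ∈ {HH TT Zz, HH TT zz, HH Tt Zz, HH Tt zz, HH tt Zz, HH tt zz, Hh TT Zz, Hh TT zz, Hh Tt Zz, Hh Tt zz, Hh tt Zz, Hh tt zz, hh TT Zz, hh TT zz, hh Tt Zz, hh Tt zz, hh tt Zz, hh tt zz}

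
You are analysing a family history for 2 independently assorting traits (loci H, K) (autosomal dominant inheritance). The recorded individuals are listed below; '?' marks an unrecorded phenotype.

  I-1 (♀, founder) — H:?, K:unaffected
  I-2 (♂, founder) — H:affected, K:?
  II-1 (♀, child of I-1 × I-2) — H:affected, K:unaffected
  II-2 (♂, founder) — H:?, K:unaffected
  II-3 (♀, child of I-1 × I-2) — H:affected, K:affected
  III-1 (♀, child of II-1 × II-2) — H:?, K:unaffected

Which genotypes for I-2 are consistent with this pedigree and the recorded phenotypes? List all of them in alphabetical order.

I-2 ∈ {HH Kk, Hh Kk}

H/I-1 ? ·: hh|Hh|HH
H/I-2 aff ·: Hh|HH
H/II-1 aff I-1×I-2: Hh|HH
H/II-2 ? ·: hh|Hh|HH
H/II-3 aff I-1×I-2: Hh|HH
H/III-1 ? II-1×II-2: hh|Hh|HH
⇒ H over [I-1,I-2,II-1,II-2,II-3,III-1]: 84 consistent
K/I-1 un ·: kk
K/I-2 ? ·: Kk
K/II-1 un I-1×I-2: kk
K/II-2 un ·: kk
K/II-3 aff I-1×I-2: Kk
K/III-1 un II-1×II-2: kk
⇒ K over [I-1,I-2,II-1,II-2,II-3,III-1]: 1 consistent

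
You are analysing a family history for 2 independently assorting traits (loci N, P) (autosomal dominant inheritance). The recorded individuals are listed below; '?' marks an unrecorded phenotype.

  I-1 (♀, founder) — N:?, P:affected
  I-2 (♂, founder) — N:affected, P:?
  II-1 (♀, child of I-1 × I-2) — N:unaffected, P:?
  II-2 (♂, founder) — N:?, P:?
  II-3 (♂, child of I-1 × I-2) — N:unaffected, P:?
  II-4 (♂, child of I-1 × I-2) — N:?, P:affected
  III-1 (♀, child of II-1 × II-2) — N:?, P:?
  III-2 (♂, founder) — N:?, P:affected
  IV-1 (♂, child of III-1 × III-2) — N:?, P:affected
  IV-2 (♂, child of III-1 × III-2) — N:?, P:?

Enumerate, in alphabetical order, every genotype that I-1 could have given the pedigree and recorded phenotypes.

N/I-1 ? ·: nn|Nn
N/I-2 aff ·: Nn
N/II-1 un I-1×I-2: nn
N/II-2 ? ·: nn|Nn|NN
N/II-3 un I-1×I-2: nn
N/II-4 ? I-1×I-2: nn|Nn|NN
N/III-1 ? II-1×II-2: nn|Nn
N/III-2 ? ·: nn|Nn|NN
N/IV-1 ? III-1×III-2: nn|Nn|NN
N/IV-2 ? III-1×III-2: nn|Nn|NN
⇒ N over [I-1,I-2,II-1,II-2,II-3,II-4,III-1,III-2,IV-1,IV-2]: 230 consistent
P/I-1 aff ·: Pp|PP
P/I-2 ? ·: pp|Pp|PP
P/II-1 ? I-1×I-2: pp|Pp|PP
P/II-2 ? ·: pp|Pp|PP
P/II-3 ? I-1×I-2: pp|Pp|PP
P/II-4 aff I-1×I-2: Pp|PP
P/III-1 ? II-1×II-2: pp|Pp|PP
P/III-2 aff ·: Pp|PP
P/IV-1 aff III-1×III-2: Pp|PP
P/IV-2 ? III-1×III-2: pp|Pp|PP
⇒ P over [I-1,I-2,II-1,II-2,II-3,II-4,III-1,III-2,IV-1,IV-2]: 1440 consistent

I-1 ∈ {Nn PP, Nn Pp, nn PP, nn Pp}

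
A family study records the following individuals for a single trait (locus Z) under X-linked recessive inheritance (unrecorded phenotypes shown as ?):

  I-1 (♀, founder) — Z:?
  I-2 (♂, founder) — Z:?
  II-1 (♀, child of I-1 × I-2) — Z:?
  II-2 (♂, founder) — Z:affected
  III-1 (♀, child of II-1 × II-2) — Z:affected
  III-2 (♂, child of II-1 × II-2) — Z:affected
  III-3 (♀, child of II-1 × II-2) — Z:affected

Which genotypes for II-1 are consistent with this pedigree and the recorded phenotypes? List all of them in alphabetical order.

II-1 ∈ {X^ZX^z, X^zX^z}

Z/I-1 ? ·: X^ZX^Z|X^ZX^z|X^zX^z
Z/I-2 ? ·: X^ZY|X^zY
Z/II-1 ? I-1×I-2: X^ZX^z|X^zX^z
Z/II-2 aff ·: X^zY
Z/III-1 aff II-1×II-2: X^zX^z
Z/III-2 aff II-1×II-2: X^zY
Z/III-3 aff II-1×II-2: X^zX^z
⇒ Z over [I-1,I-2,II-1,II-2,III-1,III-2,III-3]: 6 consistent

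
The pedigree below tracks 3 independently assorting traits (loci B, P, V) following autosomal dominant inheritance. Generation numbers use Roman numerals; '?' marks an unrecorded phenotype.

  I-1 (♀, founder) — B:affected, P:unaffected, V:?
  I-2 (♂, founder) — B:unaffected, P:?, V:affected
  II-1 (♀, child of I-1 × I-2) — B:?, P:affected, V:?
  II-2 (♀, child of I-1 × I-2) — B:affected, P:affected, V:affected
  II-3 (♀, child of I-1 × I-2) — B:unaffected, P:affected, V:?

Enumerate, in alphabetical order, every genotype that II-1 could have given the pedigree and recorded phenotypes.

B/I-1 aff ·: Bb
B/I-2 un ·: bb
B/II-1 ? I-1×I-2: bb|Bb
B/II-2 aff I-1×I-2: Bb
B/II-3 un I-1×I-2: bb
⇒ B over [I-1,I-2,II-1,II-2,II-3]: 2 consistent
P/I-1 un ·: pp
P/I-2 ? ·: Pp|PP
P/II-1 aff I-1×I-2: Pp
P/II-2 aff I-1×I-2: Pp
P/II-3 aff I-1×I-2: Pp
⇒ P over [I-1,I-2,II-1,II-2,II-3]: 2 consistent
V/I-1 ? ·: vv|Vv|VV
V/I-2 aff ·: Vv|VV
V/II-1 ? I-1×I-2: vv|Vv|VV
V/II-2 aff I-1×I-2: Vv|VV
V/II-3 ? I-1×I-2: vv|Vv|VV
⇒ V over [I-1,I-2,II-1,II-2,II-3]: 40 consistent

II-1 ∈ {Bb Pp VV, Bb Pp Vv, Bb Pp vv, bb Pp VV, bb Pp Vv, bb Pp vv}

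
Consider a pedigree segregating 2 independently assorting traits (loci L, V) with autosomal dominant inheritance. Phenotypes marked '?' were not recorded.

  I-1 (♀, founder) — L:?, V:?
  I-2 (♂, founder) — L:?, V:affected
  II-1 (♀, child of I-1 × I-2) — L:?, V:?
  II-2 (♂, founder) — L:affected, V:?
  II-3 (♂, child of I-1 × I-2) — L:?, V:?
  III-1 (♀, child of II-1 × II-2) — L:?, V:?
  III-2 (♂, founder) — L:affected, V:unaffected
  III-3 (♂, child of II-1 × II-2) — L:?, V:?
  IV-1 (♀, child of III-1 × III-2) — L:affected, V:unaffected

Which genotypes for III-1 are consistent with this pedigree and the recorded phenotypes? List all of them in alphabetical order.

III-1 ∈ {LL Vv, LL vv, Ll Vv, Ll vv, ll Vv, ll vv}

L/I-1 ? ·: ll|Ll|LL
L/I-2 ? ·: ll|Ll|LL
L/II-1 ? I-1×I-2: ll|Ll|LL
L/II-2 aff ·: Ll|LL
L/II-3 ? I-1×I-2: ll|Ll|LL
L/III-1 ? II-1×II-2: ll|Ll|LL
L/III-2 aff ·: Ll|LL
L/III-3 ? II-1×II-2: ll|Ll|LL
L/IV-1 aff III-1×III-2: Ll|LL
⇒ L over [I-1,I-2,II-1,II-2,II-3,III-1,III-2,III-3,IV-1]: 797 consistent
V/I-1 ? ·: vv|Vv|VV
V/I-2 aff ·: Vv|VV
V/II-1 ? I-1×I-2: vv|Vv|VV
V/II-2 ? ·: vv|Vv|VV
V/II-3 ? I-1×I-2: vv|Vv|VV
V/III-1 ? II-1×II-2: vv|Vv
V/III-2 un ·: vv
V/III-3 ? II-1×II-2: vv|Vv|VV
V/IV-1 un III-1×III-2: vv
⇒ V over [I-1,I-2,II-1,II-2,II-3,III-1,III-2,III-3,IV-1]: 174 consistent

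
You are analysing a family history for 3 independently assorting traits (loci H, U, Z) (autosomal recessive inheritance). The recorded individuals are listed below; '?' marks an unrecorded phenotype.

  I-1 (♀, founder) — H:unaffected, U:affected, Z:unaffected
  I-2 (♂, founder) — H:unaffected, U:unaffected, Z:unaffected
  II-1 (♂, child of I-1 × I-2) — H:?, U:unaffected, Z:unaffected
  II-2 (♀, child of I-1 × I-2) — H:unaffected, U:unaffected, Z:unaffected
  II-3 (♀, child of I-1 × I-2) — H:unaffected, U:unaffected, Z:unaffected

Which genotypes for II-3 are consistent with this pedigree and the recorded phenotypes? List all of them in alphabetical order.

H/I-1 un ·: HH|Hh
H/I-2 un ·: HH|Hh
H/II-1 ? I-1×I-2: HH|Hh|hh
H/II-2 un I-1×I-2: HH|Hh
H/II-3 un I-1×I-2: HH|Hh
⇒ H over [I-1,I-2,II-1,II-2,II-3]: 29 consistent
U/I-1 aff ·: uu
U/I-2 un ·: UU|Uu
U/II-1 un I-1×I-2: Uu
U/II-2 un I-1×I-2: Uu
U/II-3 un I-1×I-2: Uu
⇒ U over [I-1,I-2,II-1,II-2,II-3]: 2 consistent
Z/I-1 un ·: ZZ|Zz
Z/I-2 un ·: ZZ|Zz
Z/II-1 un I-1×I-2: ZZ|Zz
Z/II-2 un I-1×I-2: ZZ|Zz
Z/II-3 un I-1×I-2: ZZ|Zz
⇒ Z over [I-1,I-2,II-1,II-2,II-3]: 25 consistent

II-3 ∈ {HH Uu ZZ, HH Uu Zz, Hh Uu ZZ, Hh Uu Zz}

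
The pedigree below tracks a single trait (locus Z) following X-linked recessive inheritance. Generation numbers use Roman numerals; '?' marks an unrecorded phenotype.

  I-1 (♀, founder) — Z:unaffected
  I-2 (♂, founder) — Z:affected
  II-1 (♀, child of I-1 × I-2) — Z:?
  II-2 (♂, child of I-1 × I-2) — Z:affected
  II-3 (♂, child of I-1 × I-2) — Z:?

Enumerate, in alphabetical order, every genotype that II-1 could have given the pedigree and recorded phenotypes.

II-1 ∈ {X^ZX^z, X^zX^z}

Z/I-1 un ·: X^ZX^z
Z/I-2 aff ·: X^zY
Z/II-1 ? I-1×I-2: X^ZX^z|X^zX^z
Z/II-2 aff I-1×I-2: X^zY
Z/II-3 ? I-1×I-2: X^ZY|X^zY
⇒ Z over [I-1,I-2,II-1,II-2,II-3]: 4 consistent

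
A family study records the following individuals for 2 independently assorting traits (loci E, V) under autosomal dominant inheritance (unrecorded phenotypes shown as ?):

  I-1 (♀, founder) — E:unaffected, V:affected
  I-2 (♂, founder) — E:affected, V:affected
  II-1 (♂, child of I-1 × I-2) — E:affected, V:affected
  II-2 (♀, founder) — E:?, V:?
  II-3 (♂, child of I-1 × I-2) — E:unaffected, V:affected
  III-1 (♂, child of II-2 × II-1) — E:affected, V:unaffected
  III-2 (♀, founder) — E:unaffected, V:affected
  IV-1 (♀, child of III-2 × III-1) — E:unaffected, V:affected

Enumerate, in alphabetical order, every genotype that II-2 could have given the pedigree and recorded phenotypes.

E/I-1 un ·: ee
E/I-2 aff ·: Ee
E/II-1 aff I-1×I-2: Ee
E/II-2 ? ·: ee|Ee|EE
E/II-3 un I-1×I-2: ee
E/III-1 aff II-2×II-1: Ee
E/III-2 un ·: ee
E/IV-1 un III-2×III-1: ee
⇒ E over [I-1,I-2,II-1,II-2,II-3,III-1,III-2,IV-1]: 3 consistent
V/I-1 aff ·: Vv|VV
V/I-2 aff ·: Vv|VV
V/II-1 aff I-1×I-2: Vv
V/II-2 ? ·: vv|Vv
V/II-3 aff I-1×I-2: Vv|VV
V/III-1 un II-2×II-1: vv
V/III-2 aff ·: Vv|VV
V/IV-1 aff III-2×III-1: Vv
⇒ V over [I-1,I-2,II-1,II-2,II-3,III-1,III-2,IV-1]: 24 consistent

II-2 ∈ {EE Vv, EE vv, Ee Vv, Ee vv, ee Vv, ee vv}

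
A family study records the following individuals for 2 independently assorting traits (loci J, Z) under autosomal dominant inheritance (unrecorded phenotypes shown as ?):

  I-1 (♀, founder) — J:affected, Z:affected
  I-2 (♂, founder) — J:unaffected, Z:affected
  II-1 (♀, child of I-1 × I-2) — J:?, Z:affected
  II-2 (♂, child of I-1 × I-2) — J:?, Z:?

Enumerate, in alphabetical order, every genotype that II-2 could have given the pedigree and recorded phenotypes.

J/I-1 aff ·: Jj|JJ
J/I-2 un ·: jj
J/II-1 ? I-1×I-2: jj|Jj
J/II-2 ? I-1×I-2: jj|Jj
⇒ J over [I-1,I-2,II-1,II-2]: 5 consistent
Z/I-1 aff ·: Zz|ZZ
Z/I-2 aff ·: Zz|ZZ
Z/II-1 aff I-1×I-2: Zz|ZZ
Z/II-2 ? I-1×I-2: zz|Zz|ZZ
⇒ Z over [I-1,I-2,II-1,II-2]: 15 consistent

II-2 ∈ {Jj ZZ, Jj Zz, Jj zz, jj ZZ, jj Zz, jj zz}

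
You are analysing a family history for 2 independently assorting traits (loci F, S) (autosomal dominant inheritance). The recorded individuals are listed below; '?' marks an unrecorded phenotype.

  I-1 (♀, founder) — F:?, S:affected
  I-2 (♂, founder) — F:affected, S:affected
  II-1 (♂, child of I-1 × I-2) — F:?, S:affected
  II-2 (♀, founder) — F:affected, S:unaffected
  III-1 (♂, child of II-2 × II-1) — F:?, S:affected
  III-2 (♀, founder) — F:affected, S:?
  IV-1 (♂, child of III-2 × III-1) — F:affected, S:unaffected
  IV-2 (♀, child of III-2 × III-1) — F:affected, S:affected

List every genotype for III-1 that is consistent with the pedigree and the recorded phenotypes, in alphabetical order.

III-1 ∈ {FF Ss, Ff Ss, ff Ss}

F/I-1 ? ·: ff|Ff|FF
F/I-2 aff ·: Ff|FF
F/II-1 ? I-1×I-2: ff|Ff|FF
F/II-2 aff ·: Ff|FF
F/III-1 ? II-2×II-1: ff|Ff|FF
F/III-2 aff ·: Ff|FF
F/IV-1 aff III-2×III-1: Ff|FF
F/IV-2 aff III-2×III-1: Ff|FF
⇒ F over [I-1,I-2,II-1,II-2,III-1,III-2,IV-1,IV-2]: 248 consistent
S/I-1 aff ·: Ss|SS
S/I-2 aff ·: Ss|SS
S/II-1 aff I-1×I-2: Ss|SS
S/II-2 un ·: ss
S/III-1 aff II-2×II-1: Ss
S/III-2 ? ·: ss|Ss
S/IV-1 un III-2×III-1: ss
S/IV-2 aff III-2×III-1: Ss|SS
⇒ S over [I-1,I-2,II-1,II-2,III-1,III-2,IV-1,IV-2]: 21 consistent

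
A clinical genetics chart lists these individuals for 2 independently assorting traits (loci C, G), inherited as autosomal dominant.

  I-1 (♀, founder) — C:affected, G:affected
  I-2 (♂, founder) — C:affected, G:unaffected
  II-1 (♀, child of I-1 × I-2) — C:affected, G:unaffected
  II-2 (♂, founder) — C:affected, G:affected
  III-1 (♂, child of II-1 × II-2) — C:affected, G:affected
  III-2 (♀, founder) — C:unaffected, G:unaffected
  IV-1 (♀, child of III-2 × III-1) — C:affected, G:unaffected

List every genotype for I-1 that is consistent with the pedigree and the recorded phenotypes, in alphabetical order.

C/I-1 aff ·: Cc|CC
C/I-2 aff ·: Cc|CC
C/II-1 aff I-1×I-2: Cc|CC
C/II-2 aff ·: Cc|CC
C/III-1 aff II-1×II-2: Cc|CC
C/III-2 un ·: cc
C/IV-1 aff III-2×III-1: Cc
⇒ C over [I-1,I-2,II-1,II-2,III-1,III-2,IV-1]: 24 consistent
G/I-1 aff ·: Gg
G/I-2 un ·: gg
G/II-1 un I-1×I-2: gg
G/II-2 aff ·: Gg|GG
G/III-1 aff II-1×II-2: Gg
G/III-2 un ·: gg
G/IV-1 un III-2×III-1: gg
⇒ G over [I-1,I-2,II-1,II-2,III-1,III-2,IV-1]: 2 consistent

I-1 ∈ {CC Gg, Cc Gg}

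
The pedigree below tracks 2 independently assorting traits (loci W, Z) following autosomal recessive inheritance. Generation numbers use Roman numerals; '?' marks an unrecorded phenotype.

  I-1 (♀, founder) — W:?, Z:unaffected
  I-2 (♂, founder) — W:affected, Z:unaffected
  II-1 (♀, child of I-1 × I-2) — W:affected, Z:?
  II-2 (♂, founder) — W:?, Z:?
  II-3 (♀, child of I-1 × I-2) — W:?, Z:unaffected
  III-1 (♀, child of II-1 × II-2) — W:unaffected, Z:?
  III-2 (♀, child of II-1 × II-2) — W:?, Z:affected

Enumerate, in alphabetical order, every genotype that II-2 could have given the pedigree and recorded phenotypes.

W/I-1 ? ·: Ww|ww
W/I-2 aff ·: ww
W/II-1 aff I-1×I-2: ww
W/II-2 ? ·: WW|Ww
W/II-3 ? I-1×I-2: Ww|ww
W/III-1 un II-1×II-2: Ww
W/III-2 ? II-1×II-2: Ww|ww
⇒ W over [I-1,I-2,II-1,II-2,II-3,III-1,III-2]: 9 consistent
Z/I-1 un ·: ZZ|Zz
Z/I-2 un ·: ZZ|Zz
Z/II-1 ? I-1×I-2: Zz|zz
Z/II-2 ? ·: Zz|zz
Z/II-3 un I-1×I-2: ZZ|Zz
Z/III-1 ? II-1×II-2: ZZ|Zz|zz
Z/III-2 aff II-1×II-2: zz
⇒ Z over [I-1,I-2,II-1,II-2,II-3,III-1,III-2]: 36 consistent

II-2 ∈ {WW Zz, WW zz, Ww Zz, Ww zz}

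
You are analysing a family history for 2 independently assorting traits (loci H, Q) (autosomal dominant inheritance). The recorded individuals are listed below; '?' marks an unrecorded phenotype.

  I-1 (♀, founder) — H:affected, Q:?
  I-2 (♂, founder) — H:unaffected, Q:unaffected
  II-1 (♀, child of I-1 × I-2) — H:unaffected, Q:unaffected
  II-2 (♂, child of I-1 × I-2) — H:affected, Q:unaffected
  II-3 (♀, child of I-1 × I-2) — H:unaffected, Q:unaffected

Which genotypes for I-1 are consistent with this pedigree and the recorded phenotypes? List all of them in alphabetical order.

I-1 ∈ {Hh Qq, Hh qq}

H/I-1 aff ·: Hh
H/I-2 un ·: hh
H/II-1 un I-1×I-2: hh
H/II-2 aff I-1×I-2: Hh
H/II-3 un I-1×I-2: hh
⇒ H over [I-1,I-2,II-1,II-2,II-3]: 1 consistent
Q/I-1 ? ·: qq|Qq
Q/I-2 un ·: qq
Q/II-1 un I-1×I-2: qq
Q/II-2 un I-1×I-2: qq
Q/II-3 un I-1×I-2: qq
⇒ Q over [I-1,I-2,II-1,II-2,II-3]: 2 consistent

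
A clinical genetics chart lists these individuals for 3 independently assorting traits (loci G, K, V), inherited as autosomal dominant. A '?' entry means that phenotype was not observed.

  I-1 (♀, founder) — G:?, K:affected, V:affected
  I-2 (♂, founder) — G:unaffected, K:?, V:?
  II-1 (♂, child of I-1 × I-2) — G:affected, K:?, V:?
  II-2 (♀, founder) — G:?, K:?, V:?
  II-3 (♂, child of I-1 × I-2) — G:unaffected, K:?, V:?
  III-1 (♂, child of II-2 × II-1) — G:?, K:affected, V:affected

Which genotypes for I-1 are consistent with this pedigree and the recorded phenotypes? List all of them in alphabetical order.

I-1 ∈ {Gg KK VV, Gg KK Vv, Gg Kk VV, Gg Kk Vv}

G/I-1 ? ·: Gg
G/I-2 un ·: gg
G/II-1 aff I-1×I-2: Gg
G/II-2 ? ·: gg|Gg|GG
G/II-3 un I-1×I-2: gg
G/III-1 ? II-2×II-1: gg|Gg|GG
⇒ G over [I-1,I-2,II-1,II-2,II-3,III-1]: 7 consistent
K/I-1 aff ·: Kk|KK
K/I-2 ? ·: kk|Kk|KK
K/II-1 ? I-1×I-2: kk|Kk|KK
K/II-2 ? ·: kk|Kk|KK
K/II-3 ? I-1×I-2: kk|Kk|KK
K/III-1 aff II-2×II-1: Kk|KK
⇒ K over [I-1,I-2,II-1,II-2,II-3,III-1]: 92 consistent
V/I-1 aff ·: Vv|VV
V/I-2 ? ·: vv|Vv|VV
V/II-1 ? I-1×I-2: vv|Vv|VV
V/II-2 ? ·: vv|Vv|VV
V/II-3 ? I-1×I-2: vv|Vv|VV
V/III-1 aff II-2×II-1: Vv|VV
⇒ V over [I-1,I-2,II-1,II-2,II-3,III-1]: 92 consistent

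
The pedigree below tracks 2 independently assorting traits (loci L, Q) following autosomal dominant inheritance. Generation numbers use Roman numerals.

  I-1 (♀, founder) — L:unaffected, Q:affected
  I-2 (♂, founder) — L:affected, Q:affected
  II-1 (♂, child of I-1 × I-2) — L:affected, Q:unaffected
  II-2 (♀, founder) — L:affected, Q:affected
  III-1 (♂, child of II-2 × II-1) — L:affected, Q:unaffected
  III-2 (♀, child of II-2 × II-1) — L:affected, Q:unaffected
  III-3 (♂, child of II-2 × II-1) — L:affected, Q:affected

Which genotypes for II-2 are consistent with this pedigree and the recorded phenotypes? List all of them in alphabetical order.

L/I-1 un ·: ll
L/I-2 aff ·: Ll|LL
L/II-1 aff I-1×I-2: Ll
L/II-2 aff ·: Ll|LL
L/III-1 aff II-2×II-1: Ll|LL
L/III-2 aff II-2×II-1: Ll|LL
L/III-3 aff II-2×II-1: Ll|LL
⇒ L over [I-1,I-2,II-1,II-2,III-1,III-2,III-3]: 32 consistent
Q/I-1 aff ·: Qq
Q/I-2 aff ·: Qq
Q/II-1 un I-1×I-2: qq
Q/II-2 aff ·: Qq
Q/III-1 un II-2×II-1: qq
Q/III-2 un II-2×II-1: qq
Q/III-3 aff II-2×II-1: Qq
⇒ Q over [I-1,I-2,II-1,II-2,III-1,III-2,III-3]: 1 consistent

II-2 ∈ {LL Qq, Ll Qq}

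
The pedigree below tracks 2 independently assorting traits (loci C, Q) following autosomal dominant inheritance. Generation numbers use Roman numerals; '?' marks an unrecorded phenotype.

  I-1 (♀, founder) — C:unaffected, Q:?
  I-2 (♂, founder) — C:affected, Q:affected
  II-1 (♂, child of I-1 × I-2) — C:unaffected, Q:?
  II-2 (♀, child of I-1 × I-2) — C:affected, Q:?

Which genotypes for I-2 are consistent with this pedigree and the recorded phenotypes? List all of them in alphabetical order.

I-2 ∈ {Cc QQ, Cc Qq}

C/I-1 un ·: cc
C/I-2 aff ·: Cc
C/II-1 un I-1×I-2: cc
C/II-2 aff I-1×I-2: Cc
⇒ C over [I-1,I-2,II-1,II-2]: 1 consistent
Q/I-1 ? ·: qq|Qq|QQ
Q/I-2 aff ·: Qq|QQ
Q/II-1 ? I-1×I-2: qq|Qq|QQ
Q/II-2 ? I-1×I-2: qq|Qq|QQ
⇒ Q over [I-1,I-2,II-1,II-2]: 23 consistent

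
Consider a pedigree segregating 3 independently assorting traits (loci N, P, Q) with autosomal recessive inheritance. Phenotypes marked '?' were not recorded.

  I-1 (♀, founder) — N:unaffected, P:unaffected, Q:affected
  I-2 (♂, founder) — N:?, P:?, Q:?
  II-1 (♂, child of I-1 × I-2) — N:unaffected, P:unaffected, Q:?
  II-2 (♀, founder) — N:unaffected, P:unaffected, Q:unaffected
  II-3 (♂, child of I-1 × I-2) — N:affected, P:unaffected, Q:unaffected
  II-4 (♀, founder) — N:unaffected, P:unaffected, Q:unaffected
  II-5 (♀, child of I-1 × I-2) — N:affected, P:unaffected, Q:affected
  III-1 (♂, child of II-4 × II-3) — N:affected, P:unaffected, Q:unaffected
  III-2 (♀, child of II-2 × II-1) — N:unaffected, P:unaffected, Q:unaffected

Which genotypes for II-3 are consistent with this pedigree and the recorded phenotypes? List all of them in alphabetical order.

II-3 ∈ {nn PP Qq, nn Pp Qq}

N/I-1 un ·: Nn
N/I-2 ? ·: Nn|nn
N/II-1 un I-1×I-2: NN|Nn
N/II-2 un ·: NN|Nn
N/II-3 aff I-1×I-2: nn
N/II-4 un ·: Nn
N/II-5 aff I-1×I-2: nn
N/III-1 aff II-4×II-3: nn
N/III-2 un II-2×II-1: NN|Nn
⇒ N over [I-1,I-2,II-1,II-2,II-3,II-4,II-5,III-1,III-2]: 11 consistent
P/I-1 un ·: PP|Pp
P/I-2 ? ·: PP|Pp|pp
P/II-1 un I-1×I-2: PP|Pp
P/II-2 un ·: PP|Pp
P/II-3 un I-1×I-2: PP|Pp
P/II-4 un ·: PP|Pp
P/II-5 un I-1×I-2: PP|Pp
P/III-1 un II-4×II-3: PP|Pp
P/III-2 un II-2×II-1: PP|Pp
⇒ P over [I-1,I-2,II-1,II-2,II-3,II-4,II-5,III-1,III-2]: 335 consistent
Q/I-1 aff ·: qq
Q/I-2 ? ·: Qq
Q/II-1 ? I-1×I-2: Qq|qq
Q/II-2 un ·: QQ|Qq
Q/II-3 un I-1×I-2: Qq
Q/II-4 un ·: QQ|Qq
Q/II-5 aff I-1×I-2: qq
Q/III-1 un II-4×II-3: QQ|Qq
Q/III-2 un II-2×II-1: QQ|Qq
⇒ Q over [I-1,I-2,II-1,II-2,II-3,II-4,II-5,III-1,III-2]: 24 consistent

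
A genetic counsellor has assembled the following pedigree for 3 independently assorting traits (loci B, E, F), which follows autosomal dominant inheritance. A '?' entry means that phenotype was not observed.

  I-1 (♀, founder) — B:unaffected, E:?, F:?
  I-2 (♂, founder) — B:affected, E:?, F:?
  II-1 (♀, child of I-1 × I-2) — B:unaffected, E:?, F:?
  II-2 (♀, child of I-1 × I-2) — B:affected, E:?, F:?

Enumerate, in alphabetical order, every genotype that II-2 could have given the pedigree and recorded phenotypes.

B/I-1 un ·: bb
B/I-2 aff ·: Bb
B/II-1 un I-1×I-2: bb
B/II-2 aff I-1×I-2: Bb
⇒ B over [I-1,I-2,II-1,II-2]: 1 consistent
E/I-1 ? ·: ee|Ee|EE
E/I-2 ? ·: ee|Ee|EE
E/II-1 ? I-1×I-2: ee|Ee|EE
E/II-2 ? I-1×I-2: ee|Ee|EE
⇒ E over [I-1,I-2,II-1,II-2]: 29 consistent
F/I-1 ? ·: ff|Ff|FF
F/I-2 ? ·: ff|Ff|FF
F/II-1 ? I-1×I-2: ff|Ff|FF
F/II-2 ? I-1×I-2: ff|Ff|FF
⇒ F over [I-1,I-2,II-1,II-2]: 29 consistent

II-2 ∈ {Bb EE FF, Bb EE Ff, Bb EE ff, Bb Ee FF, Bb Ee Ff, Bb Ee ff, Bb ee FF, Bb ee Ff, Bb ee ff}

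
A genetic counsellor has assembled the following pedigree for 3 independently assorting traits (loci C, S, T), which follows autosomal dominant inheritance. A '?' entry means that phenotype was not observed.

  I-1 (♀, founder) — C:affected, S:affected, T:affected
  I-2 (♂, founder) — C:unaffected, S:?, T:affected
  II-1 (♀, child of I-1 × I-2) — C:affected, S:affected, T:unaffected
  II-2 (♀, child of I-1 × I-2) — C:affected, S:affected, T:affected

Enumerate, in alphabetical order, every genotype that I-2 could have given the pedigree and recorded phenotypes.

I-2 ∈ {cc SS Tt, cc Ss Tt, cc ss Tt}

C/I-1 aff ·: Cc|CC
C/I-2 un ·: cc
C/II-1 aff I-1×I-2: Cc
C/II-2 aff I-1×I-2: Cc
⇒ C over [I-1,I-2,II-1,II-2]: 2 consistent
S/I-1 aff ·: Ss|SS
S/I-2 ? ·: ss|Ss|SS
S/II-1 aff I-1×I-2: Ss|SS
S/II-2 aff I-1×I-2: Ss|SS
⇒ S over [I-1,I-2,II-1,II-2]: 15 consistent
T/I-1 aff ·: Tt
T/I-2 aff ·: Tt
T/II-1 un I-1×I-2: tt
T/II-2 aff I-1×I-2: Tt|TT
⇒ T over [I-1,I-2,II-1,II-2]: 2 consistent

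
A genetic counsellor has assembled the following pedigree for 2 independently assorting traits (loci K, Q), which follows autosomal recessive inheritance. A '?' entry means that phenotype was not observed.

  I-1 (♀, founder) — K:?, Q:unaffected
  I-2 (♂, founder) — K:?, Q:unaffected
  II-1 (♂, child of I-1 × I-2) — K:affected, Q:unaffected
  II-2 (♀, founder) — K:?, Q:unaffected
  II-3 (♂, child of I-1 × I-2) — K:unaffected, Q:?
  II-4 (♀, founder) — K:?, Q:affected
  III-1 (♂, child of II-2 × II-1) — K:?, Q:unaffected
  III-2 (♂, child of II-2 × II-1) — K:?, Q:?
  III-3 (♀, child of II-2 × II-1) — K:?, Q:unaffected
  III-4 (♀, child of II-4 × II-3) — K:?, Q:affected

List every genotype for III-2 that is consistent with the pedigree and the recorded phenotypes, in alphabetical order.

III-2 ∈ {Kk QQ, Kk Qq, Kk qq, kk QQ, kk Qq, kk qq}

K/I-1 ? ·: Kk|kk
K/I-2 ? ·: Kk|kk
K/II-1 aff I-1×I-2: kk
K/II-2 ? ·: KK|Kk|kk
K/II-3 un I-1×I-2: KK|Kk
K/II-4 ? ·: KK|Kk|kk
K/III-1 ? II-2×II-1: Kk|kk
K/III-2 ? II-2×II-1: Kk|kk
K/III-3 ? II-2×II-1: Kk|kk
K/III-4 ? II-4×II-3: KK|Kk|kk
⇒ K over [I-1,I-2,II-1,II-2,II-3,II-4,III-1,III-2,III-3,III-4]: 250 consistent
Q/I-1 un ·: QQ|Qq
Q/I-2 un ·: QQ|Qq
Q/II-1 un I-1×I-2: QQ|Qq
Q/II-2 un ·: QQ|Qq
Q/II-3 ? I-1×I-2: Qq|qq
Q/II-4 aff ·: qq
Q/III-1 un II-2×II-1: QQ|Qq
Q/III-2 ? II-2×II-1: QQ|Qq|qq
Q/III-3 un II-2×II-1: QQ|Qq
Q/III-4 aff II-4×II-3: qq
⇒ Q over [I-1,I-2,II-1,II-2,II-3,II-4,III-1,III-2,III-3,III-4]: 116 consistent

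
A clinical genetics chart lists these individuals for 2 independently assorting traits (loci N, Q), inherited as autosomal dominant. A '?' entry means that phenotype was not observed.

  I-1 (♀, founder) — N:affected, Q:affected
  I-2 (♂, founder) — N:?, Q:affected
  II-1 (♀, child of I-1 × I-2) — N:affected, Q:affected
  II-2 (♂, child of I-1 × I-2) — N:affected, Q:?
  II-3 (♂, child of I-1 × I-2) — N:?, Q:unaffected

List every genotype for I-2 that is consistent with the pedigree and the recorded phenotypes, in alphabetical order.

N/I-1 aff ·: Nn|NN
N/I-2 ? ·: nn|Nn|NN
N/II-1 aff I-1×I-2: Nn|NN
N/II-2 aff I-1×I-2: Nn|NN
N/II-3 ? I-1×I-2: nn|Nn|NN
⇒ N over [I-1,I-2,II-1,II-2,II-3]: 32 consistent
Q/I-1 aff ·: Qq
Q/I-2 aff ·: Qq
Q/II-1 aff I-1×I-2: Qq|QQ
Q/II-2 ? I-1×I-2: qq|Qq|QQ
Q/II-3 un I-1×I-2: qq
⇒ Q over [I-1,I-2,II-1,II-2,II-3]: 6 consistent

I-2 ∈ {NN Qq, Nn Qq, nn Qq}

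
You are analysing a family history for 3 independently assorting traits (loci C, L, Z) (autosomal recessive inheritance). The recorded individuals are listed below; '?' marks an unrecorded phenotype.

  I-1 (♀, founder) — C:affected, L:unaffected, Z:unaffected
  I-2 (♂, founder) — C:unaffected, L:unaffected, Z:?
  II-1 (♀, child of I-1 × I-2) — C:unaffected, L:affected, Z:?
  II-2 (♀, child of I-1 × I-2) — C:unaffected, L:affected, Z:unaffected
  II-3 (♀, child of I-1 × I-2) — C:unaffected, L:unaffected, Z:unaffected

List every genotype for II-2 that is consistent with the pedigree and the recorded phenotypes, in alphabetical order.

C/I-1 aff ·: cc
C/I-2 un ·: CC|Cc
C/II-1 un I-1×I-2: Cc
C/II-2 un I-1×I-2: Cc
C/II-3 un I-1×I-2: Cc
⇒ C over [I-1,I-2,II-1,II-2,II-3]: 2 consistent
L/I-1 un ·: Ll
L/I-2 un ·: Ll
L/II-1 aff I-1×I-2: ll
L/II-2 aff I-1×I-2: ll
L/II-3 un I-1×I-2: LL|Ll
⇒ L over [I-1,I-2,II-1,II-2,II-3]: 2 consistent
Z/I-1 un ·: ZZ|Zz
Z/I-2 ? ·: ZZ|Zz|zz
Z/II-1 ? I-1×I-2: ZZ|Zz|zz
Z/II-2 un I-1×I-2: ZZ|Zz
Z/II-3 un I-1×I-2: ZZ|Zz
⇒ Z over [I-1,I-2,II-1,II-2,II-3]: 32 consistent

II-2 ∈ {Cc ll ZZ, Cc ll Zz}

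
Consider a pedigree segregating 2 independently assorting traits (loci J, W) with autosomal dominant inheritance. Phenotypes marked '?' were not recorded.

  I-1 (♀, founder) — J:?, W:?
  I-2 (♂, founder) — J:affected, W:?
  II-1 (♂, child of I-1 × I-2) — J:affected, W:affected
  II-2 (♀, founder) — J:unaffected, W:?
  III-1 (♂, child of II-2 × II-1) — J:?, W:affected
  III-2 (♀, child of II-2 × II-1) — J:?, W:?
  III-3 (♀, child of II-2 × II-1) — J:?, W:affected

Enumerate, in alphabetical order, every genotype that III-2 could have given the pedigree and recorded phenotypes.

J/I-1 ? ·: jj|Jj|JJ
J/I-2 aff ·: Jj|JJ
J/II-1 aff I-1×I-2: Jj|JJ
J/II-2 un ·: jj
J/III-1 ? II-2×II-1: jj|Jj
J/III-2 ? II-2×II-1: jj|Jj
J/III-3 ? II-2×II-1: jj|Jj
⇒ J over [I-1,I-2,II-1,II-2,III-1,III-2,III-3]: 44 consistent
W/I-1 ? ·: ww|Ww|WW
W/I-2 ? ·: ww|Ww|WW
W/II-1 aff I-1×I-2: Ww|WW
W/II-2 ? ·: ww|Ww|WW
W/III-1 aff II-2×II-1: Ww|WW
W/III-2 ? II-2×II-1: ww|Ww|WW
W/III-3 aff II-2×II-1: Ww|WW
⇒ W over [I-1,I-2,II-1,II-2,III-1,III-2,III-3]: 194 consistent

III-2 ∈ {Jj WW, Jj Ww, Jj ww, jj WW, jj Ww, jj ww}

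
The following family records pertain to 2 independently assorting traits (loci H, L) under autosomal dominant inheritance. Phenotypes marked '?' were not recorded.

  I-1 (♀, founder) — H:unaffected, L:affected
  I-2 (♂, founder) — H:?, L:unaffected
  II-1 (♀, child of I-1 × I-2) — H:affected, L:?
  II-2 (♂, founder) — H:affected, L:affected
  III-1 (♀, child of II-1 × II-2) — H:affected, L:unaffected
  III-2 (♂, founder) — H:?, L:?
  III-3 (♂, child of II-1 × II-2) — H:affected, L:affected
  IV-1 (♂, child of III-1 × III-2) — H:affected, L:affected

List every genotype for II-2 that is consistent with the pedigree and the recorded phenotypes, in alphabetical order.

H/I-1 un ·: hh
H/I-2 ? ·: Hh|HH
H/II-1 aff I-1×I-2: Hh
H/II-2 aff ·: Hh|HH
H/III-1 aff II-1×II-2: Hh|HH
H/III-2 ? ·: hh|Hh|HH
H/III-3 aff II-1×II-2: Hh|HH
H/IV-1 aff III-1×III-2: Hh|HH
⇒ H over [I-1,I-2,II-1,II-2,III-1,III-2,III-3,IV-1]: 72 consistent
L/I-1 aff ·: Ll|LL
L/I-2 un ·: ll
L/II-1 ? I-1×I-2: ll|Ll
L/II-2 aff ·: Ll
L/III-1 un II-1×II-2: ll
L/III-2 ? ·: Ll|LL
L/III-3 aff II-1×II-2: Ll|LL
L/IV-1 aff III-1×III-2: Ll
⇒ L over [I-1,I-2,II-1,II-2,III-1,III-2,III-3,IV-1]: 10 consistent

II-2 ∈ {HH Ll, Hh Ll}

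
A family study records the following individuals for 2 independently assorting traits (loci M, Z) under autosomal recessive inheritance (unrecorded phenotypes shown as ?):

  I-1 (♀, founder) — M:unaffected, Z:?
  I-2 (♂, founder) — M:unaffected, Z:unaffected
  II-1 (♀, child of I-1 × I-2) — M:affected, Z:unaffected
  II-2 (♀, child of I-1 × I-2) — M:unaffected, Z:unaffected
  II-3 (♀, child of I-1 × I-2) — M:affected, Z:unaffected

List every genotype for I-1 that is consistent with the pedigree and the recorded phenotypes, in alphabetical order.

I-1 ∈ {Mm ZZ, Mm Zz, Mm zz}

M/I-1 un ·: Mm
M/I-2 un ·: Mm
M/II-1 aff I-1×I-2: mm
M/II-2 un I-1×I-2: MM|Mm
M/II-3 aff I-1×I-2: mm
⇒ M over [I-1,I-2,II-1,II-2,II-3]: 2 consistent
Z/I-1 ? ·: ZZ|Zz|zz
Z/I-2 un ·: ZZ|Zz
Z/II-1 un I-1×I-2: ZZ|Zz
Z/II-2 un I-1×I-2: ZZ|Zz
Z/II-3 un I-1×I-2: ZZ|Zz
⇒ Z over [I-1,I-2,II-1,II-2,II-3]: 27 consistent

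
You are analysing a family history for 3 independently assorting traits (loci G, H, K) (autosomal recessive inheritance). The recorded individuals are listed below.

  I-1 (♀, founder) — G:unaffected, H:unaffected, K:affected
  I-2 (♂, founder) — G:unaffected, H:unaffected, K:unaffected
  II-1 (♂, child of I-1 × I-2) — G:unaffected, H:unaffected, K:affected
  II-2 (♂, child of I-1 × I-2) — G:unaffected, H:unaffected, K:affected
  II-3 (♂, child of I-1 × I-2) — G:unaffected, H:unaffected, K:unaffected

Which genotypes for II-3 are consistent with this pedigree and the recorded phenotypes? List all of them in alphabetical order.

G/I-1 un ·: GG|Gg
G/I-2 un ·: GG|Gg
G/II-1 un I-1×I-2: GG|Gg
G/II-2 un I-1×I-2: GG|Gg
G/II-3 un I-1×I-2: GG|Gg
⇒ G over [I-1,I-2,II-1,II-2,II-3]: 25 consistent
H/I-1 un ·: HH|Hh
H/I-2 un ·: HH|Hh
H/II-1 un I-1×I-2: HH|Hh
H/II-2 un I-1×I-2: HH|Hh
H/II-3 un I-1×I-2: HH|Hh
⇒ H over [I-1,I-2,II-1,II-2,II-3]: 25 consistent
K/I-1 aff ·: kk
K/I-2 un ·: Kk
K/II-1 aff I-1×I-2: kk
K/II-2 aff I-1×I-2: kk
K/II-3 un I-1×I-2: Kk
⇒ K over [I-1,I-2,II-1,II-2,II-3]: 1 consistent

II-3 ∈ {GG HH Kk, GG Hh Kk, Gg HH Kk, Gg Hh Kk}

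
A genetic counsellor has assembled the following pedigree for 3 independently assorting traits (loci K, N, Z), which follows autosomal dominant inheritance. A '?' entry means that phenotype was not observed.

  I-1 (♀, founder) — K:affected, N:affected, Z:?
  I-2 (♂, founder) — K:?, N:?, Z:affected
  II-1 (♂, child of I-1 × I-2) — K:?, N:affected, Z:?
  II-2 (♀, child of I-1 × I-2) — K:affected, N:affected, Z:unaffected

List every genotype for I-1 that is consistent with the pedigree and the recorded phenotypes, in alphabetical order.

I-1 ∈ {KK NN Zz, KK NN zz, KK Nn Zz, KK Nn zz, Kk NN Zz, Kk NN zz, Kk Nn Zz, Kk Nn zz}

K/I-1 aff ·: Kk|KK
K/I-2 ? ·: kk|Kk|KK
K/II-1 ? I-1×I-2: kk|Kk|KK
K/II-2 aff I-1×I-2: Kk|KK
⇒ K over [I-1,I-2,II-1,II-2]: 18 consistent
N/I-1 aff ·: Nn|NN
N/I-2 ? ·: nn|Nn|NN
N/II-1 aff I-1×I-2: Nn|NN
N/II-2 aff I-1×I-2: Nn|NN
⇒ N over [I-1,I-2,II-1,II-2]: 15 consistent
Z/I-1 ? ·: zz|Zz
Z/I-2 aff ·: Zz
Z/II-1 ? I-1×I-2: zz|Zz|ZZ
Z/II-2 un I-1×I-2: zz
⇒ Z over [I-1,I-2,II-1,II-2]: 5 consistent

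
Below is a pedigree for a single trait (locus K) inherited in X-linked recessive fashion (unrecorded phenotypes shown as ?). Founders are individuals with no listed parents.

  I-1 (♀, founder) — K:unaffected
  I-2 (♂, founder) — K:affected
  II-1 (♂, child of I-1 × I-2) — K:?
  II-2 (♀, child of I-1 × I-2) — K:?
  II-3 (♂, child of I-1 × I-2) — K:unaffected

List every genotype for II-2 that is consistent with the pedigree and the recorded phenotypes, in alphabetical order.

II-2 ∈ {X^KX^k, X^kX^k}

K/I-1 un ·: X^KX^K|X^KX^k
K/I-2 aff ·: X^kY
K/II-1 ? I-1×I-2: X^KY|X^kY
K/II-2 ? I-1×I-2: X^KX^k|X^kX^k
K/II-3 un I-1×I-2: X^KY
⇒ K over [I-1,I-2,II-1,II-2,II-3]: 5 consistent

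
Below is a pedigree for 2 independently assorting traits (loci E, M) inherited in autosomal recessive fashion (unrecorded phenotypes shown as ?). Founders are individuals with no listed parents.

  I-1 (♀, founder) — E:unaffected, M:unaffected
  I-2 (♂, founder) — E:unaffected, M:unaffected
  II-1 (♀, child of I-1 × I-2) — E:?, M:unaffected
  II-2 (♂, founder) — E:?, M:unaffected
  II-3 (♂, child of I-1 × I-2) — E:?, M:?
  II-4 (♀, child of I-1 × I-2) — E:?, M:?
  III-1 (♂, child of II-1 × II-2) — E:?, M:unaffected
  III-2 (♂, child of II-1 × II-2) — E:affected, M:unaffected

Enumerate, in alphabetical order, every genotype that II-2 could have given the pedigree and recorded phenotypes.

II-2 ∈ {Ee MM, Ee Mm, ee MM, ee Mm}

E/I-1 un ·: EE|Ee
E/I-2 un ·: EE|Ee
E/II-1 ? I-1×I-2: Ee|ee
E/II-2 ? ·: Ee|ee
E/II-3 ? I-1×I-2: EE|Ee|ee
E/II-4 ? I-1×I-2: EE|Ee|ee
E/III-1 ? II-1×II-2: EE|Ee|ee
E/III-2 aff II-1×II-2: ee
⇒ E over [I-1,I-2,II-1,II-2,II-3,II-4,III-1,III-2]: 112 consistent
M/I-1 un ·: MM|Mm
M/I-2 un ·: MM|Mm
M/II-1 un I-1×I-2: MM|Mm
M/II-2 un ·: MM|Mm
M/II-3 ? I-1×I-2: MM|Mm|mm
M/II-4 ? I-1×I-2: MM|Mm|mm
M/III-1 un II-1×II-2: MM|Mm
M/III-2 un II-1×II-2: MM|Mm
⇒ M over [I-1,I-2,II-1,II-2,II-3,II-4,III-1,III-2]: 226 consistent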